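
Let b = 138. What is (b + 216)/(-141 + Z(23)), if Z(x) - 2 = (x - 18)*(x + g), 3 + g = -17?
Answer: -177/62 ≈ -2.8548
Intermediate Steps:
g = -20 (g = -3 - 17 = -20)
Z(x) = 2 + (-20 + x)*(-18 + x) (Z(x) = 2 + (x - 18)*(x - 20) = 2 + (-18 + x)*(-20 + x) = 2 + (-20 + x)*(-18 + x))
(b + 216)/(-141 + Z(23)) = (138 + 216)/(-141 + (362 + 23² - 38*23)) = 354/(-141 + (362 + 529 - 874)) = 354/(-141 + 17) = 354/(-124) = 354*(-1/124) = -177/62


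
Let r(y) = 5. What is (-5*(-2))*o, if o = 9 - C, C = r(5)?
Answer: 40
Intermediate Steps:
C = 5
o = 4 (o = 9 - 1*5 = 9 - 5 = 4)
(-5*(-2))*o = -5*(-2)*4 = 10*4 = 40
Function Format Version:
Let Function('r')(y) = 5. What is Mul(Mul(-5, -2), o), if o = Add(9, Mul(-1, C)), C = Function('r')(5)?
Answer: 40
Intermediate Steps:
C = 5
o = 4 (o = Add(9, Mul(-1, 5)) = Add(9, -5) = 4)
Mul(Mul(-5, -2), o) = Mul(Mul(-5, -2), 4) = Mul(10, 4) = 40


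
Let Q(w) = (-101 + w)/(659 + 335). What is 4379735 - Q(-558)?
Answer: 4353457249/994 ≈ 4.3797e+6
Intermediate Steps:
Q(w) = -101/994 + w/994 (Q(w) = (-101 + w)/994 = (-101 + w)*(1/994) = -101/994 + w/994)
4379735 - Q(-558) = 4379735 - (-101/994 + (1/994)*(-558)) = 4379735 - (-101/994 - 279/497) = 4379735 - 1*(-659/994) = 4379735 + 659/994 = 4353457249/994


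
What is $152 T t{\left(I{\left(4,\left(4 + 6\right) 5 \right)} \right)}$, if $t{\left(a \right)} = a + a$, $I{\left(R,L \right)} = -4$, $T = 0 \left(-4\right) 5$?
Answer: $0$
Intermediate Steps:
$T = 0$ ($T = 0 \cdot 5 = 0$)
$t{\left(a \right)} = 2 a$
$152 T t{\left(I{\left(4,\left(4 + 6\right) 5 \right)} \right)} = 152 \cdot 0 \cdot 2 \left(-4\right) = 0 \left(-8\right) = 0$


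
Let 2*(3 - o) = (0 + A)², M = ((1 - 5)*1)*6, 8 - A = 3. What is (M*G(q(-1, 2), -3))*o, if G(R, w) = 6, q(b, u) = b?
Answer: 1368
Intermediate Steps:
A = 5 (A = 8 - 1*3 = 8 - 3 = 5)
M = -24 (M = -4*1*6 = -4*6 = -24)
o = -19/2 (o = 3 - (0 + 5)²/2 = 3 - ½*5² = 3 - ½*25 = 3 - 25/2 = -19/2 ≈ -9.5000)
(M*G(q(-1, 2), -3))*o = -24*6*(-19/2) = -144*(-19/2) = 1368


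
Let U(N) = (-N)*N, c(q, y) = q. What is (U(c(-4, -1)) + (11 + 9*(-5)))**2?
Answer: 2500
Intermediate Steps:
U(N) = -N**2
(U(c(-4, -1)) + (11 + 9*(-5)))**2 = (-1*(-4)**2 + (11 + 9*(-5)))**2 = (-1*16 + (11 - 45))**2 = (-16 - 34)**2 = (-50)**2 = 2500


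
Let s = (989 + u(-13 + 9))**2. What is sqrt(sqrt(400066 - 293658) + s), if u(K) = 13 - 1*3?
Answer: sqrt(998001 + 2*sqrt(26602)) ≈ 999.16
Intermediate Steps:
u(K) = 10 (u(K) = 13 - 3 = 10)
s = 998001 (s = (989 + 10)**2 = 999**2 = 998001)
sqrt(sqrt(400066 - 293658) + s) = sqrt(sqrt(400066 - 293658) + 998001) = sqrt(sqrt(106408) + 998001) = sqrt(2*sqrt(26602) + 998001) = sqrt(998001 + 2*sqrt(26602))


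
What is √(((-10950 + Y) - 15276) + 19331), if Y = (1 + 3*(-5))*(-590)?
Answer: √1365 ≈ 36.946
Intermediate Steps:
Y = 8260 (Y = (1 - 15)*(-590) = -14*(-590) = 8260)
√(((-10950 + Y) - 15276) + 19331) = √(((-10950 + 8260) - 15276) + 19331) = √((-2690 - 15276) + 19331) = √(-17966 + 19331) = √1365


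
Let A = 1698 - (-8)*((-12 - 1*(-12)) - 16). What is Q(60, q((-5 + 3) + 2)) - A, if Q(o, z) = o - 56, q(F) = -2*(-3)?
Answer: -1566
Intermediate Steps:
q(F) = 6
Q(o, z) = -56 + o
A = 1570 (A = 1698 - (-8)*((-12 + 12) - 16) = 1698 - (-8)*(0 - 16) = 1698 - (-8)*(-16) = 1698 - 1*128 = 1698 - 128 = 1570)
Q(60, q((-5 + 3) + 2)) - A = (-56 + 60) - 1*1570 = 4 - 1570 = -1566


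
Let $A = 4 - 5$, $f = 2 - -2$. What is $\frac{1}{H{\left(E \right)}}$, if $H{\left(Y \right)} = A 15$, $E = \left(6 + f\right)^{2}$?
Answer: $- \frac{1}{15} \approx -0.066667$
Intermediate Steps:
$f = 4$ ($f = 2 + 2 = 4$)
$A = -1$
$E = 100$ ($E = \left(6 + 4\right)^{2} = 10^{2} = 100$)
$H{\left(Y \right)} = -15$ ($H{\left(Y \right)} = \left(-1\right) 15 = -15$)
$\frac{1}{H{\left(E \right)}} = \frac{1}{-15} = - \frac{1}{15}$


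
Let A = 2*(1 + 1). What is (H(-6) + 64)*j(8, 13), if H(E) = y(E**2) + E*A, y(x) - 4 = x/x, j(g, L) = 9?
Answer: 405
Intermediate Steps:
A = 4 (A = 2*2 = 4)
y(x) = 5 (y(x) = 4 + x/x = 4 + 1 = 5)
H(E) = 5 + 4*E (H(E) = 5 + E*4 = 5 + 4*E)
(H(-6) + 64)*j(8, 13) = ((5 + 4*(-6)) + 64)*9 = ((5 - 24) + 64)*9 = (-19 + 64)*9 = 45*9 = 405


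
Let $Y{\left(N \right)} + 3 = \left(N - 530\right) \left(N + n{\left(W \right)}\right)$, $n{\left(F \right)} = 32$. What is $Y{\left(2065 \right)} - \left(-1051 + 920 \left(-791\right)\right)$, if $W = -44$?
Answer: $3947663$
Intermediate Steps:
$Y{\left(N \right)} = -3 + \left(-530 + N\right) \left(32 + N\right)$ ($Y{\left(N \right)} = -3 + \left(N - 530\right) \left(N + 32\right) = -3 + \left(-530 + N\right) \left(32 + N\right)$)
$Y{\left(2065 \right)} - \left(-1051 + 920 \left(-791\right)\right) = \left(-16963 + 2065^{2} - 1028370\right) - \left(-1051 + 920 \left(-791\right)\right) = \left(-16963 + 4264225 - 1028370\right) - \left(-1051 - 727720\right) = 3218892 - -728771 = 3218892 + 728771 = 3947663$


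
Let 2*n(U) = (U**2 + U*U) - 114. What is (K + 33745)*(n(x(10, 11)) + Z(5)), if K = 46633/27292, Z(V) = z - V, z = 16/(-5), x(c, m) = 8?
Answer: -2763045519/68230 ≈ -40496.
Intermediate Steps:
n(U) = -57 + U**2 (n(U) = ((U**2 + U*U) - 114)/2 = ((U**2 + U**2) - 114)/2 = (2*U**2 - 114)/2 = (-114 + 2*U**2)/2 = -57 + U**2)
z = -16/5 (z = 16*(-1/5) = -16/5 ≈ -3.2000)
Z(V) = -16/5 - V
K = 46633/27292 (K = 46633*(1/27292) = 46633/27292 ≈ 1.7087)
(K + 33745)*(n(x(10, 11)) + Z(5)) = (46633/27292 + 33745)*((-57 + 8**2) + (-16/5 - 1*5)) = 921015173*((-57 + 64) + (-16/5 - 5))/27292 = 921015173*(7 - 41/5)/27292 = (921015173/27292)*(-6/5) = -2763045519/68230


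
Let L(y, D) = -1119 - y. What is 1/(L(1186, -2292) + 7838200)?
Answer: 1/7835895 ≈ 1.2762e-7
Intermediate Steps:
1/(L(1186, -2292) + 7838200) = 1/((-1119 - 1*1186) + 7838200) = 1/((-1119 - 1186) + 7838200) = 1/(-2305 + 7838200) = 1/7835895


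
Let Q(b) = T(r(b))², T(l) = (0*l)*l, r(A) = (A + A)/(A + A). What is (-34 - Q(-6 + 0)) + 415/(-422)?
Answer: -14763/422 ≈ -34.983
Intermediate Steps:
r(A) = 1 (r(A) = (2*A)/((2*A)) = (2*A)*(1/(2*A)) = 1)
T(l) = 0 (T(l) = 0*l = 0)
Q(b) = 0 (Q(b) = 0² = 0)
(-34 - Q(-6 + 0)) + 415/(-422) = (-34 - 1*0) + 415/(-422) = (-34 + 0) - 1/422*415 = -34 - 415/422 = -14763/422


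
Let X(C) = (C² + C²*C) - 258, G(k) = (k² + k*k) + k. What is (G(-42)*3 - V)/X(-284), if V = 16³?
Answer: -3181/11412953 ≈ -0.00027872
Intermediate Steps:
G(k) = k + 2*k² (G(k) = (k² + k²) + k = 2*k² + k = k + 2*k²)
X(C) = -258 + C² + C³ (X(C) = (C² + C³) - 258 = -258 + C² + C³)
V = 4096
(G(-42)*3 - V)/X(-284) = (-42*(1 + 2*(-42))*3 - 1*4096)/(-258 + (-284)² + (-284)³) = (-42*(1 - 84)*3 - 4096)/(-258 + 80656 - 22906304) = (-42*(-83)*3 - 4096)/(-22825906) = (3486*3 - 4096)*(-1/22825906) = (10458 - 4096)*(-1/22825906) = 6362*(-1/22825906) = -3181/11412953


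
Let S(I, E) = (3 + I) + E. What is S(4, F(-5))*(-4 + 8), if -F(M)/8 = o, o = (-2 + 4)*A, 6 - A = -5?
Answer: -676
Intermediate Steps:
A = 11 (A = 6 - 1*(-5) = 6 + 5 = 11)
o = 22 (o = (-2 + 4)*11 = 2*11 = 22)
F(M) = -176 (F(M) = -8*22 = -176)
S(I, E) = 3 + E + I
S(4, F(-5))*(-4 + 8) = (3 - 176 + 4)*(-4 + 8) = -169*4 = -676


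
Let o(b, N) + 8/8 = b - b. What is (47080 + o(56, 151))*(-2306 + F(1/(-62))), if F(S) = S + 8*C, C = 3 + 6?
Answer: -6520865211/62 ≈ -1.0518e+8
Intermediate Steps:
C = 9
o(b, N) = -1 (o(b, N) = -1 + (b - b) = -1 + 0 = -1)
F(S) = 72 + S (F(S) = S + 8*9 = S + 72 = 72 + S)
(47080 + o(56, 151))*(-2306 + F(1/(-62))) = (47080 - 1)*(-2306 + (72 + 1/(-62))) = 47079*(-2306 + (72 - 1/62)) = 47079*(-2306 + 4463/62) = 47079*(-138509/62) = -6520865211/62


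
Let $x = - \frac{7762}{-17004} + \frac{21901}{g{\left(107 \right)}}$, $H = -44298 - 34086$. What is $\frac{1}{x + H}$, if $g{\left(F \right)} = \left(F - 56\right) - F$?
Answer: $- \frac{238056}{18752773987} \approx -1.2694 \cdot 10^{-5}$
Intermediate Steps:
$H = -78384$
$g{\left(F \right)} = -56$ ($g{\left(F \right)} = \left(F - 56\right) - F = \left(-56 + F\right) - F = -56$)
$x = - \frac{92992483}{238056}$ ($x = - \frac{7762}{-17004} + \frac{21901}{-56} = \left(-7762\right) \left(- \frac{1}{17004}\right) + 21901 \left(- \frac{1}{56}\right) = \frac{3881}{8502} - \frac{21901}{56} = - \frac{92992483}{238056} \approx -390.63$)
$\frac{1}{x + H} = \frac{1}{- \frac{92992483}{238056} - 78384} = \frac{1}{- \frac{18752773987}{238056}} = - \frac{238056}{18752773987}$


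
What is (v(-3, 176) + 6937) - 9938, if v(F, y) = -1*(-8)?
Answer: -2993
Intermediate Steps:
v(F, y) = 8
(v(-3, 176) + 6937) - 9938 = (8 + 6937) - 9938 = 6945 - 9938 = -2993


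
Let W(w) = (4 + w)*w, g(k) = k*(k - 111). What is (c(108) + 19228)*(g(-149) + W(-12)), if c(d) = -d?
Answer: 742544320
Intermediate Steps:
g(k) = k*(-111 + k)
W(w) = w*(4 + w)
(c(108) + 19228)*(g(-149) + W(-12)) = (-1*108 + 19228)*(-149*(-111 - 149) - 12*(4 - 12)) = (-108 + 19228)*(-149*(-260) - 12*(-8)) = 19120*(38740 + 96) = 19120*38836 = 742544320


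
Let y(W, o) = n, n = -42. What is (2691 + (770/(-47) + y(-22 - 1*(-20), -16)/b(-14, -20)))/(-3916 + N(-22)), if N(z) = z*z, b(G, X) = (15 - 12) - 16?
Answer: -1636165/2096952 ≈ -0.78026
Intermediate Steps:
b(G, X) = -13 (b(G, X) = 3 - 16 = -13)
y(W, o) = -42
N(z) = z**2
(2691 + (770/(-47) + y(-22 - 1*(-20), -16)/b(-14, -20)))/(-3916 + N(-22)) = (2691 + (770/(-47) - 42/(-13)))/(-3916 + (-22)**2) = (2691 + (770*(-1/47) - 42*(-1/13)))/(-3916 + 484) = (2691 + (-770/47 + 42/13))/(-3432) = (2691 - 8036/611)*(-1/3432) = (1636165/611)*(-1/3432) = -1636165/2096952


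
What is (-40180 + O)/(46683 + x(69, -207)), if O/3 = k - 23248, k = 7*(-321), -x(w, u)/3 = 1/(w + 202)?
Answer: -6323243/2530218 ≈ -2.4991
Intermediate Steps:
x(w, u) = -3/(202 + w) (x(w, u) = -3/(w + 202) = -3/(202 + w))
k = -2247
O = -76485 (O = 3*(-2247 - 23248) = 3*(-25495) = -76485)
(-40180 + O)/(46683 + x(69, -207)) = (-40180 - 76485)/(46683 - 3/(202 + 69)) = -116665/(46683 - 3/271) = -116665/12651090/271 = -116665*271/12651090 = -6323243/2530218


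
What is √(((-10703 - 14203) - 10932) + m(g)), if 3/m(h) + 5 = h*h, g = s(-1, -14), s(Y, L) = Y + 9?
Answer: I*√124751901/59 ≈ 189.31*I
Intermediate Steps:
s(Y, L) = 9 + Y
g = 8 (g = 9 - 1 = 8)
m(h) = 3/(-5 + h²) (m(h) = 3/(-5 + h*h) = 3/(-5 + h²))
√(((-10703 - 14203) - 10932) + m(g)) = √(((-10703 - 14203) - 10932) + 3/(-5 + 8²)) = √((-24906 - 10932) + 3/(-5 + 64)) = √(-35838 + 3/59) = √(-2114439/59) = I*√124751901/59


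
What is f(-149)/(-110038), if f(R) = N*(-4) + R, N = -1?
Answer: 145/110038 ≈ 0.0013177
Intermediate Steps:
f(R) = 4 + R (f(R) = -1*(-4) + R = 4 + R)
f(-149)/(-110038) = (4 - 149)/(-110038) = -145*(-1/110038) = 145/110038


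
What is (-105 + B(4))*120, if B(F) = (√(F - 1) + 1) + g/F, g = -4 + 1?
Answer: -12570 + 120*√3 ≈ -12362.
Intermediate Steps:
g = -3
B(F) = 1 + √(-1 + F) - 3/F (B(F) = (√(F - 1) + 1) - 3/F = (√(-1 + F) + 1) - 3/F = (1 + √(-1 + F)) - 3/F = 1 + √(-1 + F) - 3/F)
(-105 + B(4))*120 = (-105 + (1 + √(-1 + 4) - 3/4))*120 = (-105 + (1 + √3 - 3*¼))*120 = (-105 + (1 + √3 - ¾))*120 = (-105 + (¼ + √3))*120 = (-419/4 + √3)*120 = -12570 + 120*√3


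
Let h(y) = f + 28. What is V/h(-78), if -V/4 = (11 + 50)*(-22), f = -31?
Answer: -5368/3 ≈ -1789.3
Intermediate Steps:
h(y) = -3 (h(y) = -31 + 28 = -3)
V = 5368 (V = -4*(11 + 50)*(-22) = -244*(-22) = -4*(-1342) = 5368)
V/h(-78) = 5368/(-3) = 5368*(-⅓) = -5368/3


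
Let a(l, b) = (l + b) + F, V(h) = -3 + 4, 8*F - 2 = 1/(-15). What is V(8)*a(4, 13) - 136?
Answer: -14251/120 ≈ -118.76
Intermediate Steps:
F = 29/120 (F = ¼ + (⅛)/(-15) = ¼ + (⅛)*(-1/15) = ¼ - 1/120 = 29/120 ≈ 0.24167)
V(h) = 1
a(l, b) = 29/120 + b + l (a(l, b) = (l + b) + 29/120 = (b + l) + 29/120 = 29/120 + b + l)
V(8)*a(4, 13) - 136 = 1*(29/120 + 13 + 4) - 136 = 1*(2069/120) - 136 = 2069/120 - 136 = -14251/120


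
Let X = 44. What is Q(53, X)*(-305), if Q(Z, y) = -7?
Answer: 2135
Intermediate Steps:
Q(53, X)*(-305) = -7*(-305) = 2135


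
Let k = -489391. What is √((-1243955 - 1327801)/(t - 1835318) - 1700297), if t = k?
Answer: I*√1020984597681997917/774903 ≈ 1304.0*I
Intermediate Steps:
t = -489391
√((-1243955 - 1327801)/(t - 1835318) - 1700297) = √((-1243955 - 1327801)/(-489391 - 1835318) - 1700297) = √(-2571756/(-2324709) - 1700297) = √(-2571756*(-1/2324709) - 1700297) = √(857252/774903 - 1700297) = √(-1317564388939/774903) = I*√1020984597681997917/774903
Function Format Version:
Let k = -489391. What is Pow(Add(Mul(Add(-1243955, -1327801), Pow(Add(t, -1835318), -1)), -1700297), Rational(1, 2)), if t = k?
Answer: Mul(Rational(1, 774903), I, Pow(1020984597681997917, Rational(1, 2))) ≈ Mul(1304.0, I)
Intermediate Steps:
t = -489391
Pow(Add(Mul(Add(-1243955, -1327801), Pow(Add(t, -1835318), -1)), -1700297), Rational(1, 2)) = Pow(Add(Mul(Add(-1243955, -1327801), Pow(Add(-489391, -1835318), -1)), -1700297), Rational(1, 2)) = Pow(Add(Mul(-2571756, Pow(-2324709, -1)), -1700297), Rational(1, 2)) = Pow(Add(Mul(-2571756, Rational(-1, 2324709)), -1700297), Rational(1, 2)) = Pow(Add(Rational(857252, 774903), -1700297), Rational(1, 2)) = Pow(Rational(-1317564388939, 774903), Rational(1, 2)) = Mul(Rational(1, 774903), I, Pow(1020984597681997917, Rational(1, 2)))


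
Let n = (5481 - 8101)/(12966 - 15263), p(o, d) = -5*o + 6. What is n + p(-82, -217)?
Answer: 958172/2297 ≈ 417.14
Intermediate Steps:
p(o, d) = 6 - 5*o
n = 2620/2297 (n = -2620/(-2297) = -2620*(-1/2297) = 2620/2297 ≈ 1.1406)
n + p(-82, -217) = 2620/2297 + (6 - 5*(-82)) = 2620/2297 + (6 + 410) = 2620/2297 + 416 = 958172/2297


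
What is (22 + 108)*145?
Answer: 18850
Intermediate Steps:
(22 + 108)*145 = 130*145 = 18850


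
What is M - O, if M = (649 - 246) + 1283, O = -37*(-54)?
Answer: -312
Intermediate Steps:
O = 1998
M = 1686 (M = 403 + 1283 = 1686)
M - O = 1686 - 1*1998 = 1686 - 1998 = -312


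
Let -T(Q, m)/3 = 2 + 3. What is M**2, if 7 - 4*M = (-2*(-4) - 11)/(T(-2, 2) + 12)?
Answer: 9/4 ≈ 2.2500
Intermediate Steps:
T(Q, m) = -15 (T(Q, m) = -3*(2 + 3) = -3*5 = -15)
M = 3/2 (M = 7/4 - (-2*(-4) - 11)/(4*(-15 + 12)) = 7/4 - (8 - 11)/(4*(-3)) = 7/4 - (-3)*(-1)/(4*3) = 7/4 - 1/4*1 = 7/4 - 1/4 = 3/2 ≈ 1.5000)
M**2 = (3/2)**2 = 9/4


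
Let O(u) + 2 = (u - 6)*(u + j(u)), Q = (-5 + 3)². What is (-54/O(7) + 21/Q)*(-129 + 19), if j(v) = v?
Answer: -165/2 ≈ -82.500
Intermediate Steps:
Q = 4 (Q = (-2)² = 4)
O(u) = -2 + 2*u*(-6 + u) (O(u) = -2 + (u - 6)*(u + u) = -2 + (-6 + u)*(2*u) = -2 + 2*u*(-6 + u))
(-54/O(7) + 21/Q)*(-129 + 19) = (-54/(-2 - 12*7 + 2*7²) + 21/4)*(-129 + 19) = (-54/(-2 - 84 + 2*49) + 21*(¼))*(-110) = (-54/(-2 - 84 + 98) + 21/4)*(-110) = (-54/12 + 21/4)*(-110) = (-54*1/12 + 21/4)*(-110) = (-9/2 + 21/4)*(-110) = (¾)*(-110) = -165/2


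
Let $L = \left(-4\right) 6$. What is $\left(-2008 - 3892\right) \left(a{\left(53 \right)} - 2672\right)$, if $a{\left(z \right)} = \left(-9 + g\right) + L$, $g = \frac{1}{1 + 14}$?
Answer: $\frac{47877320}{3} \approx 1.5959 \cdot 10^{7}$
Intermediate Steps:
$g = \frac{1}{15} \approx 0.066667$
$L = -24$
$a{\left(z \right)} = - \frac{494}{15}$ ($a{\left(z \right)} = \left(-9 + \frac{1}{15}\right) - 24 = - \frac{134}{15} - 24 = - \frac{494}{15}$)
$\left(-2008 - 3892\right) \left(a{\left(53 \right)} - 2672\right) = \left(-2008 - 3892\right) \left(- \frac{494}{15} - 2672\right) = \left(-5900\right) \left(- \frac{40574}{15}\right) = \frac{47877320}{3}$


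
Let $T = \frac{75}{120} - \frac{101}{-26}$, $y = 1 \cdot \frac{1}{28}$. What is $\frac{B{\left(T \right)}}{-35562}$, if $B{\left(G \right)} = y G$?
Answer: $- \frac{67}{14793792} \approx -4.5289 \cdot 10^{-6}$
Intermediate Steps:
$y = \frac{1}{28}$ ($y = 1 \cdot \frac{1}{28} = \frac{1}{28} \approx 0.035714$)
$T = \frac{469}{104}$ ($T = 75 \cdot \frac{1}{120} - - \frac{101}{26} = \frac{5}{8} + \frac{101}{26} = \frac{469}{104} \approx 4.5096$)
$B{\left(G \right)} = \frac{G}{28}$
$\frac{B{\left(T \right)}}{-35562} = \frac{\frac{1}{28} \cdot \frac{469}{104}}{-35562} = \frac{67}{416} \left(- \frac{1}{35562}\right) = - \frac{67}{14793792}$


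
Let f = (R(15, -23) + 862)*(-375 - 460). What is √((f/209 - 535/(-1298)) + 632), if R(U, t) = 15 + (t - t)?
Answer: 7*I*√35641251118/24662 ≈ 53.585*I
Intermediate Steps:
R(U, t) = 15 (R(U, t) = 15 + 0 = 15)
f = -732295 (f = (15 + 862)*(-375 - 460) = 877*(-835) = -732295)
√((f/209 - 535/(-1298)) + 632) = √((-732295/209 - 535/(-1298)) + 632) = √((-732295*1/209 - 535*(-1/1298)) + 632) = √((-732295/209 + 535/1298) + 632) = √(-86400645/24662 + 632) = √(-70814261/24662) = 7*I*√35641251118/24662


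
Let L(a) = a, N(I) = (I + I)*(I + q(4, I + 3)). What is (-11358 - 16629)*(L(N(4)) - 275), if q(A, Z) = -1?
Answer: 7024737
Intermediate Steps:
N(I) = 2*I*(-1 + I) (N(I) = (I + I)*(I - 1) = (2*I)*(-1 + I) = 2*I*(-1 + I))
(-11358 - 16629)*(L(N(4)) - 275) = (-11358 - 16629)*(2*4*(-1 + 4) - 275) = -27987*(2*4*3 - 275) = -27987*(24 - 275) = -27987*(-251) = 7024737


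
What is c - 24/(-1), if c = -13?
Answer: 11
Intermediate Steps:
c - 24/(-1) = -13 - 24/(-1) = -13 - 24*(-1) = -13 + 24 = 11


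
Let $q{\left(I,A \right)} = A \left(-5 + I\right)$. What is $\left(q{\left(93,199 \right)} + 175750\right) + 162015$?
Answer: $355277$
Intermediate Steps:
$\left(q{\left(93,199 \right)} + 175750\right) + 162015 = \left(199 \left(-5 + 93\right) + 175750\right) + 162015 = \left(199 \cdot 88 + 175750\right) + 162015 = \left(17512 + 175750\right) + 162015 = 193262 + 162015 = 355277$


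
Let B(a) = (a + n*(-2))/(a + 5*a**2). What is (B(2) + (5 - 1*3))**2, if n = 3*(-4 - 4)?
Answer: 2209/121 ≈ 18.256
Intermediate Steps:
n = -24 (n = 3*(-8) = -24)
B(a) = (48 + a)/(a + 5*a**2) (B(a) = (a - 24*(-2))/(a + 5*a**2) = (a + 48)/(a + 5*a**2) = (48 + a)/(a + 5*a**2))
(B(2) + (5 - 1*3))**2 = ((48 + 2)/(2*(1 + 5*2)) + (5 - 1*3))**2 = ((1/2)*50/(1 + 10) + (5 - 3))**2 = ((1/2)*50/11 + 2)**2 = ((1/2)*(1/11)*50 + 2)**2 = (25/11 + 2)**2 = (47/11)**2 = 2209/121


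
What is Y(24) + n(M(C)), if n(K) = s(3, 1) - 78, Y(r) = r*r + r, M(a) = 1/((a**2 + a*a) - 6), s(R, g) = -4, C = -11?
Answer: 518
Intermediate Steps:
M(a) = 1/(-6 + 2*a**2) (M(a) = 1/((a**2 + a**2) - 6) = 1/(2*a**2 - 6) = 1/(-6 + 2*a**2))
Y(r) = r + r**2 (Y(r) = r**2 + r = r + r**2)
n(K) = -82 (n(K) = -4 - 78 = -82)
Y(24) + n(M(C)) = 24*(1 + 24) - 82 = 24*25 - 82 = 600 - 82 = 518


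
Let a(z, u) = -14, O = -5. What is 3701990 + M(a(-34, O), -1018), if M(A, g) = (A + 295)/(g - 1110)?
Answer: 7877834439/2128 ≈ 3.7020e+6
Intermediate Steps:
M(A, g) = (295 + A)/(-1110 + g)
3701990 + M(a(-34, O), -1018) = 3701990 + (295 - 14)/(-1110 - 1018) = 3701990 + 281/(-2128) = 3701990 - 1/2128*281 = 3701990 - 281/2128 = 7877834439/2128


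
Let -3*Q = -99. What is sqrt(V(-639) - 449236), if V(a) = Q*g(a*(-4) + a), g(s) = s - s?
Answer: 2*I*sqrt(112309) ≈ 670.25*I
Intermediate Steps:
Q = 33 (Q = -1/3*(-99) = 33)
g(s) = 0
V(a) = 0 (V(a) = 33*0 = 0)
sqrt(V(-639) - 449236) = sqrt(0 - 449236) = sqrt(-449236) = 2*I*sqrt(112309)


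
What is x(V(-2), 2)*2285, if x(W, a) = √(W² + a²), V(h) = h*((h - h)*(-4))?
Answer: 4570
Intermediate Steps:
V(h) = 0 (V(h) = h*(0*(-4)) = h*0 = 0)
x(V(-2), 2)*2285 = √(0² + 2²)*2285 = √(0 + 4)*2285 = √4*2285 = 2*2285 = 4570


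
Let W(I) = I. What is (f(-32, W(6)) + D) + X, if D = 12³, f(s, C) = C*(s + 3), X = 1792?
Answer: 3346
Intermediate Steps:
f(s, C) = C*(3 + s)
D = 1728
(f(-32, W(6)) + D) + X = (6*(3 - 32) + 1728) + 1792 = (6*(-29) + 1728) + 1792 = (-174 + 1728) + 1792 = 1554 + 1792 = 3346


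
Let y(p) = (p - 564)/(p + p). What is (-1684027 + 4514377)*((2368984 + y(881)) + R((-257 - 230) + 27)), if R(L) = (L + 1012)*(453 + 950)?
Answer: 7838288639534475/881 ≈ 8.8970e+12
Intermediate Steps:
R(L) = 1419836 + 1403*L (R(L) = (1012 + L)*1403 = 1419836 + 1403*L)
y(p) = (-564 + p)/(2*p) (y(p) = (-564 + p)/((2*p)) = (-564 + p)*(1/(2*p)) = (-564 + p)/(2*p))
(-1684027 + 4514377)*((2368984 + y(881)) + R((-257 - 230) + 27)) = (-1684027 + 4514377)*((2368984 + (1/2)*(-564 + 881)/881) + (1419836 + 1403*((-257 - 230) + 27))) = 2830350*((2368984 + (1/2)*(1/881)*317) + (1419836 + 1403*(-487 + 27))) = 2830350*((2368984 + 317/1762) + (1419836 + 1403*(-460))) = 2830350*(4174150125/1762 + (1419836 - 645380)) = 2830350*(4174150125/1762 + 774456) = 2830350*(5538741597/1762) = 7838288639534475/881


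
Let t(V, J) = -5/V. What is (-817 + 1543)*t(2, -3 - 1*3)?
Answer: -1815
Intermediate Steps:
(-817 + 1543)*t(2, -3 - 1*3) = (-817 + 1543)*(-5/2) = 726*(-5*½) = 726*(-5/2) = -1815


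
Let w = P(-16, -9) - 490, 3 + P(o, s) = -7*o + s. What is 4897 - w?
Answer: 5287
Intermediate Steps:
P(o, s) = -3 + s - 7*o (P(o, s) = -3 + (-7*o + s) = -3 + (s - 7*o) = -3 + s - 7*o)
w = -390 (w = (-3 - 9 - 7*(-16)) - 490 = (-3 - 9 + 112) - 490 = 100 - 490 = -390)
4897 - w = 4897 - 1*(-390) = 4897 + 390 = 5287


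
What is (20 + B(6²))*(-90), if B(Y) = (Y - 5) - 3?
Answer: -4320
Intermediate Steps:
B(Y) = -8 + Y (B(Y) = (-5 + Y) - 3 = -8 + Y)
(20 + B(6²))*(-90) = (20 + (-8 + 6²))*(-90) = (20 + (-8 + 36))*(-90) = (20 + 28)*(-90) = 48*(-90) = -4320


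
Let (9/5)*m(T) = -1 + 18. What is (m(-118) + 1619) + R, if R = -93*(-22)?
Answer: 33070/9 ≈ 3674.4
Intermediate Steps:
m(T) = 85/9 (m(T) = 5*(-1 + 18)/9 = (5/9)*17 = 85/9)
R = 2046
(m(-118) + 1619) + R = (85/9 + 1619) + 2046 = 14656/9 + 2046 = 33070/9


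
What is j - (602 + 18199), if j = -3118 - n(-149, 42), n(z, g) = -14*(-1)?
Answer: -21933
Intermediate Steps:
n(z, g) = 14
j = -3132 (j = -3118 - 1*14 = -3118 - 14 = -3132)
j - (602 + 18199) = -3132 - (602 + 18199) = -3132 - 1*18801 = -3132 - 18801 = -21933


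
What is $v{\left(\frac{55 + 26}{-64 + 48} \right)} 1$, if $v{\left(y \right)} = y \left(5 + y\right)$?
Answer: $\frac{81}{256} \approx 0.31641$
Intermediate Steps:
$v{\left(\frac{55 + 26}{-64 + 48} \right)} 1 = \frac{55 + 26}{-64 + 48} \left(5 + \frac{55 + 26}{-64 + 48}\right) 1 = \frac{81}{-16} \left(5 + \frac{81}{-16}\right) 1 = 81 \left(- \frac{1}{16}\right) \left(5 + 81 \left(- \frac{1}{16}\right)\right) 1 = - \frac{81 \left(5 - \frac{81}{16}\right)}{16} \cdot 1 = \left(- \frac{81}{16}\right) \left(- \frac{1}{16}\right) 1 = \frac{81}{256} \cdot 1 = \frac{81}{256}$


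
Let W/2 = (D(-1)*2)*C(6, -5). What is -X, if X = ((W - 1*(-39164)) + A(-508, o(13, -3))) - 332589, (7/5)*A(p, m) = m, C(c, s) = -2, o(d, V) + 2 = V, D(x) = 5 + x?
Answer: 2054224/7 ≈ 2.9346e+5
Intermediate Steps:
o(d, V) = -2 + V
A(p, m) = 5*m/7
W = -32 (W = 2*(((5 - 1)*2)*(-2)) = 2*((4*2)*(-2)) = 2*(8*(-2)) = 2*(-16) = -32)
X = -2054224/7 (X = ((-32 - 1*(-39164)) + 5*(-2 - 3)/7) - 332589 = ((-32 + 39164) + (5/7)*(-5)) - 332589 = (39132 - 25/7) - 332589 = 273899/7 - 332589 = -2054224/7 ≈ -2.9346e+5)
-X = -1*(-2054224/7) = 2054224/7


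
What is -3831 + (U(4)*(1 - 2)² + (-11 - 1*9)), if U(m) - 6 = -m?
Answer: -3849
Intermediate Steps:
U(m) = 6 - m
-3831 + (U(4)*(1 - 2)² + (-11 - 1*9)) = -3831 + ((6 - 1*4)*(1 - 2)² + (-11 - 1*9)) = -3831 + ((6 - 4)*(-1)² + (-11 - 9)) = -3831 + (2*1 - 20) = -3831 + (2 - 20) = -3831 - 18 = -3849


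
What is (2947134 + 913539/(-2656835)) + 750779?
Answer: 9824743771816/2656835 ≈ 3.6979e+6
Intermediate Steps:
(2947134 + 913539/(-2656835)) + 750779 = (2947134 + 913539*(-1/2656835)) + 750779 = (2947134 - 913539/2656835) + 750779 = 7830047847351/2656835 + 750779 = 9824743771816/2656835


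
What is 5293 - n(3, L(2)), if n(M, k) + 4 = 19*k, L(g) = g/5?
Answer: 26447/5 ≈ 5289.4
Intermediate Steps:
L(g) = g/5 (L(g) = g*(1/5) = g/5)
n(M, k) = -4 + 19*k
5293 - n(3, L(2)) = 5293 - (-4 + 19*((1/5)*2)) = 5293 - (-4 + 19*(2/5)) = 5293 - (-4 + 38/5) = 5293 - 1*18/5 = 5293 - 18/5 = 26447/5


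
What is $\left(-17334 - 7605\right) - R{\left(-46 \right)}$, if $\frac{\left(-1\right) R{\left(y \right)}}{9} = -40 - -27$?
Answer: $-25056$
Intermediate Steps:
$R{\left(y \right)} = 117$ ($R{\left(y \right)} = - 9 \left(-40 - -27\right) = - 9 \left(-40 + 27\right) = \left(-9\right) \left(-13\right) = 117$)
$\left(-17334 - 7605\right) - R{\left(-46 \right)} = \left(-17334 - 7605\right) - 117 = -24939 - 117 = -25056$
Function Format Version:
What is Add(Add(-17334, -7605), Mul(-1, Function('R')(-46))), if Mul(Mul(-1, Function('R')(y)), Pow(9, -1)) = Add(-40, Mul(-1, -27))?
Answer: -25056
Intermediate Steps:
Function('R')(y) = 117 (Function('R')(y) = Mul(-9, Add(-40, Mul(-1, -27))) = Mul(-9, Add(-40, 27)) = Mul(-9, -13) = 117)
Add(Add(-17334, -7605), Mul(-1, Function('R')(-46))) = Add(Add(-17334, -7605), Mul(-1, 117)) = Add(-24939, -117) = -25056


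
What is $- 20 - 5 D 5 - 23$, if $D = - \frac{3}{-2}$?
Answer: $727$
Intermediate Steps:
$D = \frac{3}{2}$ ($D = \left(-3\right) \left(- \frac{1}{2}\right) = \frac{3}{2} \approx 1.5$)
$- 20 - 5 D 5 - 23 = - 20 \left(-5\right) \frac{3}{2} \cdot 5 - 23 = - 20 \left(\left(- \frac{15}{2}\right) 5\right) - 23 = \left(-20\right) \left(- \frac{75}{2}\right) - 23 = 750 - 23 = 727$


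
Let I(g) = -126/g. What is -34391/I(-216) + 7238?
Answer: -51718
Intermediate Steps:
-34391/I(-216) + 7238 = -34391/((-126/(-216))) + 7238 = -34391/((-126*(-1/216))) + 7238 = -34391/7/12 + 7238 = -34391*12/7 + 7238 = -58956 + 7238 = -51718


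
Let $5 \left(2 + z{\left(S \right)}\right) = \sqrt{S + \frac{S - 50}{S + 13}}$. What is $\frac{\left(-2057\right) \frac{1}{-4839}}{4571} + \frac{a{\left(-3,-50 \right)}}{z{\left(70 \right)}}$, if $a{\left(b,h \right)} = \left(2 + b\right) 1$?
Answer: $\frac{9179921714}{5463410043} + \frac{\sqrt{483890}}{494} \approx 3.0884$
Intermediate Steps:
$a{\left(b,h \right)} = 2 + b$
$z{\left(S \right)} = -2 + \frac{\sqrt{S + \frac{-50 + S}{13 + S}}}{5}$ ($z{\left(S \right)} = -2 + \frac{\sqrt{S + \frac{S - 50}{S + 13}}}{5} = -2 + \frac{\sqrt{S + \frac{-50 + S}{13 + S}}}{5}$)
$\frac{\left(-2057\right) \frac{1}{-4839}}{4571} + \frac{a{\left(-3,-50 \right)}}{z{\left(70 \right)}} = \frac{\left(-2057\right) \frac{1}{-4839}}{4571} + \frac{2 - 3}{-2 + \frac{\sqrt{\frac{-50 + 70 + 70 \left(13 + 70\right)}{13 + 70}}}{5}} = \left(-2057\right) \left(- \frac{1}{4839}\right) \frac{1}{4571} - \frac{1}{-2 + \frac{\sqrt{\frac{-50 + 70 + 70 \cdot 83}{83}}}{5}} = \frac{2057}{4839} \cdot \frac{1}{4571} - \frac{1}{-2 + \frac{\sqrt{\frac{-50 + 70 + 5810}{83}}}{5}} = \frac{2057}{22119069} - \frac{1}{-2 + \frac{\sqrt{\frac{1}{83} \cdot 5830}}{5}} = \frac{2057}{22119069} - \frac{1}{-2 + \frac{\sqrt{\frac{5830}{83}}}{5}} = \frac{2057}{22119069} - \frac{1}{-2 + \frac{\frac{1}{83} \sqrt{483890}}{5}} = \frac{2057}{22119069} - \frac{1}{-2 + \frac{\sqrt{483890}}{415}}$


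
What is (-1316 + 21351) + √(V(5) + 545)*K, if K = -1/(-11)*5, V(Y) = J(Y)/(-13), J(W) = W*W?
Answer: 20035 + 10*√22945/143 ≈ 20046.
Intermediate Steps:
J(W) = W²
V(Y) = -Y²/13 (V(Y) = Y²/(-13) = Y²*(-1/13) = -Y²/13)
K = 5/11 (K = -1*(-1/11)*5 = (1/11)*5 = 5/11 ≈ 0.45455)
(-1316 + 21351) + √(V(5) + 545)*K = (-1316 + 21351) + √(-1/13*5² + 545)*(5/11) = 20035 + √(-1/13*25 + 545)*(5/11) = 20035 + √(-25/13 + 545)*(5/11) = 20035 + √(7060/13)*(5/11) = 20035 + (2*√22945/13)*(5/11) = 20035 + 10*√22945/143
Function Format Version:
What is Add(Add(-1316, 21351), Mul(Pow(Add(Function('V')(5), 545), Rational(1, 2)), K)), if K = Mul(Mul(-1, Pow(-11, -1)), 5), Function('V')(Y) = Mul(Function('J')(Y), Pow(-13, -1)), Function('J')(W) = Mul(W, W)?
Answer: Add(20035, Mul(Rational(10, 143), Pow(22945, Rational(1, 2)))) ≈ 20046.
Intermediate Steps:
Function('J')(W) = Pow(W, 2)
Function('V')(Y) = Mul(Rational(-1, 13), Pow(Y, 2)) (Function('V')(Y) = Mul(Pow(Y, 2), Pow(-13, -1)) = Mul(Pow(Y, 2), Rational(-1, 13)) = Mul(Rational(-1, 13), Pow(Y, 2)))
K = Rational(5, 11) (K = Mul(Mul(-1, Rational(-1, 11)), 5) = Mul(Rational(1, 11), 5) = Rational(5, 11) ≈ 0.45455)
Add(Add(-1316, 21351), Mul(Pow(Add(Function('V')(5), 545), Rational(1, 2)), K)) = Add(Add(-1316, 21351), Mul(Pow(Add(Mul(Rational(-1, 13), Pow(5, 2)), 545), Rational(1, 2)), Rational(5, 11))) = Add(20035, Mul(Pow(Add(Mul(Rational(-1, 13), 25), 545), Rational(1, 2)), Rational(5, 11))) = Add(20035, Mul(Pow(Add(Rational(-25, 13), 545), Rational(1, 2)), Rational(5, 11))) = Add(20035, Mul(Pow(Rational(7060, 13), Rational(1, 2)), Rational(5, 11))) = Add(20035, Mul(Mul(Rational(2, 13), Pow(22945, Rational(1, 2))), Rational(5, 11))) = Add(20035, Mul(Rational(10, 143), Pow(22945, Rational(1, 2))))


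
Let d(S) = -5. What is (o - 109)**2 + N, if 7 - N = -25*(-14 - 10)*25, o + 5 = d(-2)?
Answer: -832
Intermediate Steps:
o = -10 (o = -5 - 5 = -10)
N = -14993 (N = 7 - (-25*(-14 - 10))*25 = 7 - (-25*(-24))*25 = 7 - 600*25 = 7 - 1*15000 = 7 - 15000 = -14993)
(o - 109)**2 + N = (-10 - 109)**2 - 14993 = (-119)**2 - 14993 = 14161 - 14993 = -832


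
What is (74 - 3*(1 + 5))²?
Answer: 3136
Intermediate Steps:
(74 - 3*(1 + 5))² = (74 - 3*6)² = (74 - 18)² = 56² = 3136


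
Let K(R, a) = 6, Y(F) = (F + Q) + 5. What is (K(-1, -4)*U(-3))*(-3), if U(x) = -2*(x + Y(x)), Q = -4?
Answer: -180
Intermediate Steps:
Y(F) = 1 + F (Y(F) = (F - 4) + 5 = (-4 + F) + 5 = 1 + F)
U(x) = -2 - 4*x (U(x) = -2*(x + (1 + x)) = -2*(1 + 2*x) = -2 - 4*x)
(K(-1, -4)*U(-3))*(-3) = (6*(-2 - 4*(-3)))*(-3) = (6*(-2 + 12))*(-3) = (6*10)*(-3) = 60*(-3) = -180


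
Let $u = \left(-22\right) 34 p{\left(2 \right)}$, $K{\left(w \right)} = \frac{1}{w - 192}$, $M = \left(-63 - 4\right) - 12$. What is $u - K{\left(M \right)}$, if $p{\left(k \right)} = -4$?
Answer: $\frac{810833}{271} \approx 2992.0$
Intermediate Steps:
$M = -79$ ($M = -67 - 12 = -79$)
$K{\left(w \right)} = \frac{1}{-192 + w}$
$u = 2992$ ($u = \left(-22\right) 34 \left(-4\right) = \left(-748\right) \left(-4\right) = 2992$)
$u - K{\left(M \right)} = 2992 - \frac{1}{-192 - 79} = 2992 - \frac{1}{-271} = 2992 - - \frac{1}{271} = 2992 + \frac{1}{271} = \frac{810833}{271}$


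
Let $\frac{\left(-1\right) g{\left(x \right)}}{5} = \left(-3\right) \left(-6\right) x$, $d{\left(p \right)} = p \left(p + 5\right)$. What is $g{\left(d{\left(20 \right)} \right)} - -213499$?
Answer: $168499$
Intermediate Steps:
$d{\left(p \right)} = p \left(5 + p\right)$
$g{\left(x \right)} = - 90 x$ ($g{\left(x \right)} = - 5 \left(-3\right) \left(-6\right) x = - 5 \cdot 18 x = - 90 x$)
$g{\left(d{\left(20 \right)} \right)} - -213499 = - 90 \cdot 20 \left(5 + 20\right) - -213499 = - 90 \cdot 20 \cdot 25 + 213499 = \left(-90\right) 500 + 213499 = -45000 + 213499 = 168499$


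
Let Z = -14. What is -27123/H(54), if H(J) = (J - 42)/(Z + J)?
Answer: -90410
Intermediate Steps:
H(J) = (-42 + J)/(-14 + J) (H(J) = (J - 42)/(-14 + J) = (-42 + J)/(-14 + J))
-27123/H(54) = -27123*(-14 + 54)/(-42 + 54) = -27123/(12/40) = -27123/((1/40)*12) = -27123/3/10 = -27123*10/3 = -90410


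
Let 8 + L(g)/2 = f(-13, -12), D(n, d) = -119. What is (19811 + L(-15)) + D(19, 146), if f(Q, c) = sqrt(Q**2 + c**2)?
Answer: 19676 + 2*sqrt(313) ≈ 19711.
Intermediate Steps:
L(g) = -16 + 2*sqrt(313) (L(g) = -16 + 2*sqrt((-13)**2 + (-12)**2) = -16 + 2*sqrt(169 + 144) = -16 + 2*sqrt(313))
(19811 + L(-15)) + D(19, 146) = (19811 + (-16 + 2*sqrt(313))) - 119 = (19795 + 2*sqrt(313)) - 119 = 19676 + 2*sqrt(313)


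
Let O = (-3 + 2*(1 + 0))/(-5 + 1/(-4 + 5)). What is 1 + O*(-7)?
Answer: -3/4 ≈ -0.75000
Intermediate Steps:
O = 1/4 (O = (-3 + 2*1)/(-5 + 1/1) = (-3 + 2)/(-5 + 1) = -1/(-4) = -1*(-1/4) = 1/4 ≈ 0.25000)
1 + O*(-7) = 1 + (1/4)*(-7) = 1 - 7/4 = -3/4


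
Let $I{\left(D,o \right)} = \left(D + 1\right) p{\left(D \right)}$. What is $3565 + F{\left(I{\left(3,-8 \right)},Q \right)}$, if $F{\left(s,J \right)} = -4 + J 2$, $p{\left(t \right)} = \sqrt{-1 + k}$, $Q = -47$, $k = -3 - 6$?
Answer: $3467$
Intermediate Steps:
$k = -9$ ($k = -3 - 6 = -9$)
$p{\left(t \right)} = i \sqrt{10}$ ($p{\left(t \right)} = \sqrt{-1 - 9} = \sqrt{-10} = i \sqrt{10}$)
$I{\left(D,o \right)} = i \sqrt{10} \left(1 + D\right)$ ($I{\left(D,o \right)} = \left(D + 1\right) i \sqrt{10} = \left(1 + D\right) i \sqrt{10} = i \sqrt{10} \left(1 + D\right)$)
$F{\left(s,J \right)} = -4 + 2 J$
$3565 + F{\left(I{\left(3,-8 \right)},Q \right)} = 3565 + \left(-4 + 2 \left(-47\right)\right) = 3565 - 98 = 3467$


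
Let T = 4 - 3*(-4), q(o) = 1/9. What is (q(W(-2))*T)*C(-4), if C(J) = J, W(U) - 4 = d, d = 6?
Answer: -64/9 ≈ -7.1111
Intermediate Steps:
W(U) = 10 (W(U) = 4 + 6 = 10)
q(o) = 1/9
T = 16 (T = 4 + 12 = 16)
(q(W(-2))*T)*C(-4) = ((1/9)*16)*(-4) = (16/9)*(-4) = -64/9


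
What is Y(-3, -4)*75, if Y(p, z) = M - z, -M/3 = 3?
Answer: -375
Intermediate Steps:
M = -9 (M = -3*3 = -9)
Y(p, z) = -9 - z
Y(-3, -4)*75 = (-9 - 1*(-4))*75 = (-9 + 4)*75 = -5*75 = -375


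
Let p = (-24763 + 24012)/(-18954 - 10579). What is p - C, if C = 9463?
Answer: -279470028/29533 ≈ -9463.0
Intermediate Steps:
p = 751/29533 (p = -751/(-29533) = -751*(-1/29533) = 751/29533 ≈ 0.025429)
p - C = 751/29533 - 1*9463 = 751/29533 - 9463 = -279470028/29533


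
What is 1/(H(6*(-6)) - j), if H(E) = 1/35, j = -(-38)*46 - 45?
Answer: -35/59604 ≈ -0.00058721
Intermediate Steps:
j = 1703 (j = -38*(-46) - 45 = 1748 - 45 = 1703)
H(E) = 1/35
1/(H(6*(-6)) - j) = 1/(1/35 - 1*1703) = 1/(1/35 - 1703) = 1/(-59604/35) = -35/59604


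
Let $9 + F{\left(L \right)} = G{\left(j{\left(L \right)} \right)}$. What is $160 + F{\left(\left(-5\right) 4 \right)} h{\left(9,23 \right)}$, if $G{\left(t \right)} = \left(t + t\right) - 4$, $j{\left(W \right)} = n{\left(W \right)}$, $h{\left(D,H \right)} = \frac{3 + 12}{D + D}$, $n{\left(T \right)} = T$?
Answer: $\frac{695}{6} \approx 115.83$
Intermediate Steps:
$h{\left(D,H \right)} = \frac{15}{2 D}$
$j{\left(W \right)} = W$
$G{\left(t \right)} = -4 + 2 t$ ($G{\left(t \right)} = 2 t - 4 = -4 + 2 t$)
$F{\left(L \right)} = -13 + 2 L$ ($F{\left(L \right)} = -9 + \left(-4 + 2 L\right) = -13 + 2 L$)
$160 + F{\left(\left(-5\right) 4 \right)} h{\left(9,23 \right)} = 160 + \left(-13 + 2 \left(\left(-5\right) 4\right)\right) \frac{15}{2 \cdot 9} = 160 + \left(-13 + 2 \left(-20\right)\right) \frac{15}{2} \cdot \frac{1}{9} = 160 + \left(-13 - 40\right) \frac{5}{6} = 160 - \frac{265}{6} = \frac{695}{6}$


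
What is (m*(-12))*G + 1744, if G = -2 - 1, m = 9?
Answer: 2068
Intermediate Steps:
G = -3
(m*(-12))*G + 1744 = (9*(-12))*(-3) + 1744 = -108*(-3) + 1744 = 324 + 1744 = 2068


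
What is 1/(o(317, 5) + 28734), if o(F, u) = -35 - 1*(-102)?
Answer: 1/28801 ≈ 3.4721e-5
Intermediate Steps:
o(F, u) = 67 (o(F, u) = -35 + 102 = 67)
1/(o(317, 5) + 28734) = 1/(67 + 28734) = 1/28801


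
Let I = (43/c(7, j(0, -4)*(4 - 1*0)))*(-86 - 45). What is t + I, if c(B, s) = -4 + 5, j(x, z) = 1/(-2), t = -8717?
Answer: -14350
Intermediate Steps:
j(x, z) = -½ (j(x, z) = 1*(-½) = -½)
c(B, s) = 1
I = -5633 (I = (43/1)*(-86 - 45) = (43*1)*(-131) = 43*(-131) = -5633)
t + I = -8717 - 5633 = -14350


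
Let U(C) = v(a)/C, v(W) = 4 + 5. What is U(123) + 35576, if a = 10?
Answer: 1458619/41 ≈ 35576.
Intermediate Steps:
v(W) = 9
U(C) = 9/C
U(123) + 35576 = 9/123 + 35576 = 9*(1/123) + 35576 = 3/41 + 35576 = 1458619/41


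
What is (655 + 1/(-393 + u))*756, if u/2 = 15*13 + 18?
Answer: 5447232/11 ≈ 4.9520e+5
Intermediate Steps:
u = 426 (u = 2*(15*13 + 18) = 2*(195 + 18) = 2*213 = 426)
(655 + 1/(-393 + u))*756 = (655 + 1/(-393 + 426))*756 = (655 + 1/33)*756 = (21616/33)*756 = 5447232/11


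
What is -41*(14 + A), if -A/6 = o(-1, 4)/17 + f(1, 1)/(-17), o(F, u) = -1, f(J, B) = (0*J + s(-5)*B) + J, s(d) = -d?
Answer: -11480/17 ≈ -675.29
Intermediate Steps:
f(J, B) = J + 5*B (f(J, B) = (0*J + (-1*(-5))*B) + J = (0 + 5*B) + J = 5*B + J = J + 5*B)
A = 42/17 (A = -6*(-1/17 + (1 + 5*1)/(-17)) = -6*(-1*1/17 + (1 + 5)*(-1/17)) = -6*(-1/17 + 6*(-1/17)) = -6*(-1/17 - 6/17) = -6*(-7/17) = 42/17 ≈ 2.4706)
-41*(14 + A) = -41*(14 + 42/17) = -41*280/17 = -11480/17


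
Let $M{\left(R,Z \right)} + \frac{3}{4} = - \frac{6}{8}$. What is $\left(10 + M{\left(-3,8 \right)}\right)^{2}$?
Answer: $\frac{289}{4} \approx 72.25$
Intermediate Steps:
$M{\left(R,Z \right)} = - \frac{3}{2}$ ($M{\left(R,Z \right)} = - \frac{3}{4} - \frac{6}{8} = - \frac{3}{4} - \frac{3}{4} = - \frac{3}{2}$)
$\left(10 + M{\left(-3,8 \right)}\right)^{2} = \left(10 - \frac{3}{2}\right)^{2} = \left(\frac{17}{2}\right)^{2} = \frac{289}{4}$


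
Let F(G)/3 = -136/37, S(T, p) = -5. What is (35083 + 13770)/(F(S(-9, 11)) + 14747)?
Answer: 1807561/545231 ≈ 3.3152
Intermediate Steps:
F(G) = -408/37 (F(G) = 3*(-136/37) = -408/37)
(35083 + 13770)/(F(S(-9, 11)) + 14747) = (35083 + 13770)/(-408/37 + 14747) = 48853/(545231/37) = 48853*(37/545231) = 1807561/545231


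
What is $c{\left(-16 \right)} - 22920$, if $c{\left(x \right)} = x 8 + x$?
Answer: $-23064$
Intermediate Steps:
$c{\left(x \right)} = 9 x$ ($c{\left(x \right)} = 8 x + x = 9 x$)
$c{\left(-16 \right)} - 22920 = 9 \left(-16\right) - 22920 = -144 - 22920 = -23064$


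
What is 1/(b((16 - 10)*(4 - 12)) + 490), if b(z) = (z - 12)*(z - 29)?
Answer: 1/5110 ≈ 0.00019569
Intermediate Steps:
b(z) = (-29 + z)*(-12 + z) (b(z) = (-12 + z)*(-29 + z) = (-29 + z)*(-12 + z))
1/(b((16 - 10)*(4 - 12)) + 490) = 1/((348 + ((16 - 10)*(4 - 12))**2 - 41*(16 - 10)*(4 - 12)) + 490) = 1/((348 + (6*(-8))**2 - 246*(-8)) + 490) = 1/((348 + (-48)**2 - 41*(-48)) + 490) = 1/((348 + 2304 + 1968) + 490) = 1/(4620 + 490) = 1/5110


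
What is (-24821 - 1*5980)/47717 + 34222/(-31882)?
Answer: -1307484328/760656697 ≈ -1.7189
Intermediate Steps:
(-24821 - 1*5980)/47717 + 34222/(-31882) = (-24821 - 5980)*(1/47717) + 34222*(-1/31882) = -30801*1/47717 - 17111/15941 = -30801/47717 - 17111/15941 = -1307484328/760656697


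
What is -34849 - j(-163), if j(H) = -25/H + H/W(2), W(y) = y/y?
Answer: -5653843/163 ≈ -34686.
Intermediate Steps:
W(y) = 1
j(H) = H - 25/H (j(H) = -25/H + H/1 = -25/H + H*1 = -25/H + H = H - 25/H)
-34849 - j(-163) = -34849 - (-163 - 25/(-163)) = -34849 - (-163 - 25*(-1/163)) = -34849 - (-163 + 25/163) = -34849 - 1*(-26544/163) = -34849 + 26544/163 = -5653843/163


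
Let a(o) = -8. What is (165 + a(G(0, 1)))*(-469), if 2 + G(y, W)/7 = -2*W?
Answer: -73633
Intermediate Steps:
G(y, W) = -14 - 14*W (G(y, W) = -14 + 7*(-2*W) = -14 - 14*W)
(165 + a(G(0, 1)))*(-469) = (165 - 8)*(-469) = 157*(-469) = -73633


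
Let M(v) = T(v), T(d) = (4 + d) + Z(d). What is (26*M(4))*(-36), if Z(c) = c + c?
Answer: -14976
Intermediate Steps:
Z(c) = 2*c
T(d) = 4 + 3*d (T(d) = (4 + d) + 2*d = 4 + 3*d)
M(v) = 4 + 3*v
(26*M(4))*(-36) = (26*(4 + 3*4))*(-36) = (26*(4 + 12))*(-36) = (26*16)*(-36) = 416*(-36) = -14976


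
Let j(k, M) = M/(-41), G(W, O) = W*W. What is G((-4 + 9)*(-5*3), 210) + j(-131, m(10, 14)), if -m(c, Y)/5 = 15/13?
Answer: 2998200/533 ≈ 5625.1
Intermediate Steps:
m(c, Y) = -75/13
G(W, O) = W²
j(k, M) = -M/41 (j(k, M) = M*(-1/41) = -M/41)
G((-4 + 9)*(-5*3), 210) + j(-131, m(10, 14)) = ((-4 + 9)*(-5*3))² - 1/41*(-75/13) = (5*(-15))² + 75/533 = (-75)² + 75/533 = 5625 + 75/533 = 2998200/533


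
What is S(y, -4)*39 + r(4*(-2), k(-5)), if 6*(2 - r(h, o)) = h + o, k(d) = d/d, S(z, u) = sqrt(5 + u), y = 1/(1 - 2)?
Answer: 253/6 ≈ 42.167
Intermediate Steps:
y = -1 (y = 1/(-1) = -1)
k(d) = 1
r(h, o) = 2 - h/6 - o/6 (r(h, o) = 2 - (h + o)/6 = 2 + (-h/6 - o/6) = 2 - h/6 - o/6)
S(y, -4)*39 + r(4*(-2), k(-5)) = sqrt(5 - 4)*39 + (2 - 2*(-2)/3 - 1/6*1) = sqrt(1)*39 + (2 - 1/6*(-8) - 1/6) = 1*39 + (2 + 4/3 - 1/6) = 39 + 19/6 = 253/6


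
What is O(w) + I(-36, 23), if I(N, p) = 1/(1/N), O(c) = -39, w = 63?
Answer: -75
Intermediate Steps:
I(N, p) = N
O(w) + I(-36, 23) = -39 - 36 = -75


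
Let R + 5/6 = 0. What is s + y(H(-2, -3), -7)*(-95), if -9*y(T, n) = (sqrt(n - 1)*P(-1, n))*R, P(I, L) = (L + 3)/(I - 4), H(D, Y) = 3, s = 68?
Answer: 68 - 380*I*sqrt(2)/27 ≈ 68.0 - 19.904*I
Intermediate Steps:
R = -5/6 (R = -5/6 + 0 = -5/6 ≈ -0.83333)
P(I, L) = (3 + L)/(-4 + I)
y(T, n) = 5*sqrt(-1 + n)*(-3/5 - n/5)/54 (y(T, n) = -sqrt(n - 1)*((3 + n)/(-4 - 1))*(-5)/(9*6) = -sqrt(-1 + n)*((3 + n)/(-5))*(-5)/(9*6) = -sqrt(-1 + n)*(-(3 + n)/5)*(-5)/(9*6) = -sqrt(-1 + n)*(-3/5 - n/5)*(-5)/(9*6) = -(-5)*sqrt(-1 + n)*(-3/5 - n/5)/54 = 5*sqrt(-1 + n)*(-3/5 - n/5)/54)
s + y(H(-2, -3), -7)*(-95) = 68 + (sqrt(-1 - 7)*(-3 - 1*(-7))/54)*(-95) = 68 + (sqrt(-8)*(-3 + 7)/54)*(-95) = 68 + ((1/54)*(2*I*sqrt(2))*4)*(-95) = 68 + (4*I*sqrt(2)/27)*(-95) = 68 - 380*I*sqrt(2)/27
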